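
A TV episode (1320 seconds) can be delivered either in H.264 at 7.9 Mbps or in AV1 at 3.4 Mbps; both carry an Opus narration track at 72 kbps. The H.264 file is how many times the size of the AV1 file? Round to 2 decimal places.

Audio: 72 kbps = 0.072 Mbps.
H.264: 7.972 Mbps × 1320 s = 10523.0 Mb = 1.315 GB.
AV1: 3.472 Mbps × 1320 s = 4583.0 Mb = 0.573 GB.
Ratio: 1.315 / 0.573 = 2.296.

2.30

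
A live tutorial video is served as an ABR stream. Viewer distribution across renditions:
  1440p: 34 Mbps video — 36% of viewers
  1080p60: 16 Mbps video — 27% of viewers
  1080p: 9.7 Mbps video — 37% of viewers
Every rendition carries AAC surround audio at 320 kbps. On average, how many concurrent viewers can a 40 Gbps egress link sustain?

1954

Audio: 320 kbps = 0.320 Mbps.
Average per-viewer bitrate: 0.36×34.320 + 0.27×16.320 + 0.37×10.020 = 20.469 Mbps.
40 Gbps = 40,000 Mbps; 40,000 / 20.469 = 1954.17 → 1954.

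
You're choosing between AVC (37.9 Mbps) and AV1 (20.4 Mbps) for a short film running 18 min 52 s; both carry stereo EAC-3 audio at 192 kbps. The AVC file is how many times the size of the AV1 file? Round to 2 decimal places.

1.85

18 min 52 s = 1132 s
Audio: 192 kbps = 0.192 Mbps.
AVC: 38.092 Mbps × 1132 s = 43120.1 Mb = 5.390 GB.
AV1: 20.592 Mbps × 1132 s = 23310.1 Mb = 2.914 GB.
Ratio: 5.390 / 2.914 = 1.850.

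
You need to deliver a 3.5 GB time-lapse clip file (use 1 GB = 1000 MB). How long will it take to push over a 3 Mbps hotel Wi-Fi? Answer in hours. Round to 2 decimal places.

2.59 hours

File: 3.5 GB = 28000.0 Mb.
At 3 Mbps: 28000.0 / 3 = 9333.3 s ≈ 2.59 hours.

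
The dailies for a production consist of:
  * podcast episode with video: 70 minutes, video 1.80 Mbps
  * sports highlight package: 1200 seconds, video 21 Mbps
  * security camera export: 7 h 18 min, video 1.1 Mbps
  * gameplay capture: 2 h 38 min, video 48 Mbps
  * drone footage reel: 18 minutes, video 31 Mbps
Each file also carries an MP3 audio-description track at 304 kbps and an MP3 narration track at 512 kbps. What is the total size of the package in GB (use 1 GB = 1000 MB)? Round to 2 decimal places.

73.08 GB

Audio total: 304 + 512 = 816 kbps = 0.816 Mbps.
podcast episode with video: 2.616 Mbps × 4200 s = 10987.2 Mb
sports highlight package: 21.816 Mbps × 1200 s = 26179.2 Mb
security camera export: 1.916 Mbps × 26280 s = 50352.5 Mb
gameplay capture: 48.816 Mbps × 9480 s = 462775.7 Mb
drone footage reel: 31.816 Mbps × 1080 s = 34361.3 Mb
Total: 584655.8 Mb = 73082.0 MB.
= 73.08 GB.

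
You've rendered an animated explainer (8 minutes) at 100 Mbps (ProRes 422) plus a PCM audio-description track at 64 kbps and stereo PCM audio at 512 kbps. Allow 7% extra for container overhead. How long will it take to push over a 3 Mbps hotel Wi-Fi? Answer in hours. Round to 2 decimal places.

8 min = 480 s
Audio total: 64 + 512 = 576 kbps = 0.576 Mbps.
Total bitrate: 100.576 Mbps.
File: 100.576 Mbps × 480 s = 48276.5 Mb.
With 7% container overhead: ×1.07. → 51655.8 Mb.
At 3 Mbps: 51655.8 / 3 = 17218.6 s ≈ 4.78 hours.

4.78 hours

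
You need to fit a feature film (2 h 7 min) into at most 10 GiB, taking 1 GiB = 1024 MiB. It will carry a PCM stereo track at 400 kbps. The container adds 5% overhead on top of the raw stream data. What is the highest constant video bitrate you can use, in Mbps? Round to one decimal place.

Budget: 10 GiB = 85899.3 Mb.
Stream payload after overhead: 85899.3 / 1.05 = 81808.9 Mb.
2 h 7 min = 127 min = 7620 s
Total bitrate budget: 81808.9 Mb / 7620 s = 10.736 Mbps.
Audio: 400 kbps = 0.400 Mbps.
Video: 10.736 − 0.400 = 10.336 Mbps.

10.3 Mbps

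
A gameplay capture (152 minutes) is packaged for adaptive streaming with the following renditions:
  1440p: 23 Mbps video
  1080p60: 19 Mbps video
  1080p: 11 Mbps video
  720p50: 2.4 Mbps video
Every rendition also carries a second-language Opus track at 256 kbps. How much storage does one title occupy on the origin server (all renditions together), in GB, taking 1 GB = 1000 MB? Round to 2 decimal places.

152 min = 9120 s
Audio: 256 kbps = 0.256 Mbps.
Sum of rendition bitrates: (23+0.256) + (19+0.256) + (11+0.256) + (2.4+0.256) = 56.424 Mbps.
× 9120 s = 514,587 Mb = 64,323 MB = 64.32 GB.

64.32 GB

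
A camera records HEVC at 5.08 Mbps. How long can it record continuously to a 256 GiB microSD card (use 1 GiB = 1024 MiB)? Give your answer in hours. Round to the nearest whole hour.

120 hours

Capacity: 256 GiB = 2,199,023 Mb.
Recording time: 2,199,023 / 5.080 = 432,879 s ≈ 120 hours.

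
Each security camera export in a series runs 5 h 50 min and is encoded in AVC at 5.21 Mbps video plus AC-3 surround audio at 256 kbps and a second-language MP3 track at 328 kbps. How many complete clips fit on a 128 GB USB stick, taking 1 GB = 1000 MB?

5 h 50 min = 350 min = 21000 s
Audio total: 256 + 328 = 584 kbps = 0.584 Mbps.
Total bitrate: 5.794 Mbps.
Per item: 5.794 Mbps × 21000 s = 121,674 Mb = 15,209 MB.
Capacity: 128 GB = 1,024,000 Mb; 8.42 items → 8 complete.

8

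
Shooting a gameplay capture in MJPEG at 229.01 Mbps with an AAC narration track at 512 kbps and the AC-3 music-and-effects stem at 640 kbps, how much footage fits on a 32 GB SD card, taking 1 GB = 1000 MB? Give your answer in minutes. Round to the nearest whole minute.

Audio total: 512 + 640 = 1152 kbps = 1.152 Mbps.
Total bitrate: 229.01 + 1.152 = 230.162 Mbps.
Capacity: 32 GB = 256,000 Mb.
Recording time: 256,000 / 230.162 = 1,112 s ≈ 18.5 minutes.

19 minutes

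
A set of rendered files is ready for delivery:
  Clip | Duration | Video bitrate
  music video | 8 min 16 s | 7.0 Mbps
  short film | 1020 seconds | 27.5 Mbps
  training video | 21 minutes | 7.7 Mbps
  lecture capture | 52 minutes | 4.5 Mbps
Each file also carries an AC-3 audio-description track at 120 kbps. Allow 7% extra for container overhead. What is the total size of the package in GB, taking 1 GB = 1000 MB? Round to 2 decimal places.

7.49 GB

Audio: 120 kbps = 0.120 Mbps.
music video: 7.120 Mbps × 496 s × 1.07 = 3778.7 Mb
short film: 27.620 Mbps × 1020 s × 1.07 = 30144.5 Mb
training video: 7.820 Mbps × 1260 s × 1.07 = 10542.9 Mb
lecture capture: 4.620 Mbps × 3120 s × 1.07 = 15423.4 Mb
Total: 59889.5 Mb = 7486.2 MB.
= 7.486 GB.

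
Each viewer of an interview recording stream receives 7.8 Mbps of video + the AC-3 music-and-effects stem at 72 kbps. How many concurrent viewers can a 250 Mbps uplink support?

31

Audio: 72 kbps = 0.072 Mbps.
Per-viewer media rate: 7.872 Mbps.
250 Mbps = 250.0 Mbps; 250.0 / 7.872 = 31.76 → 31 viewers.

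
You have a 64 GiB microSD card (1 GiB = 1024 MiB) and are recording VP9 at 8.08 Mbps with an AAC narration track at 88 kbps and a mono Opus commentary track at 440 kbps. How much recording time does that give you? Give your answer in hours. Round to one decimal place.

Audio total: 88 + 440 = 528 kbps = 0.528 Mbps.
Total bitrate: 8.08 + 0.528 = 8.608 Mbps.
Capacity: 64 GiB = 549,756 Mb.
Recording time: 549,756 / 8.608 = 63,866 s ≈ 17.7 hours.

17.7 hours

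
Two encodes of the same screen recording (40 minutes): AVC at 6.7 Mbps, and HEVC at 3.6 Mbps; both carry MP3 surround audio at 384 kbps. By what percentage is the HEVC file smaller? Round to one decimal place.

40 min = 2400 s
Audio: 384 kbps = 0.384 Mbps.
AVC: 7.084 Mbps × 2400 s = 17001.6 Mb = 1.979 GiB.
HEVC: 3.984 Mbps × 2400 s = 9561.6 Mb = 1.113 GiB.
Reduction: (1 − 1.113/1.979) × 100 = 43.76%.

43.8%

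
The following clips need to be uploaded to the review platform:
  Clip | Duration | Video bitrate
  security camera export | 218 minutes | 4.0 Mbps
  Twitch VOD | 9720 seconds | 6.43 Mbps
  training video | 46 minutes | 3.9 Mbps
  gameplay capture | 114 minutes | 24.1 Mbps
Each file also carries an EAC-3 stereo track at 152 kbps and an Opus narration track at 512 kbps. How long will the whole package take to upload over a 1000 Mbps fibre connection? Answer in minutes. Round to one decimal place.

5.2 minutes

Audio total: 152 + 512 = 664 kbps = 0.664 Mbps.
security camera export: 4.664 Mbps × 13080 s = 61005.1 Mb
Twitch VOD: 7.094 Mbps × 9720 s = 68953.7 Mb
training video: 4.564 Mbps × 2760 s = 12596.6 Mb
gameplay capture: 24.764 Mbps × 6840 s = 169385.8 Mb
Total: 311941.2 Mb = 38992.7 MB.
At 1000 Mbps: 311941.2 / 1000 = 312 s ≈ 5.2 minutes.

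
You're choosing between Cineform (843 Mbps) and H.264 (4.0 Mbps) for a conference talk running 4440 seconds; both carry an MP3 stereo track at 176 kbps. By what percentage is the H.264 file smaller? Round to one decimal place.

Audio: 176 kbps = 0.176 Mbps.
Cineform: 843.176 Mbps × 4440 s = 3743701.4 Mb = 467.963 GB.
H.264: 4.176 Mbps × 4440 s = 18541.4 Mb = 2.318 GB.
Reduction: (1 − 2.318/467.963) × 100 = 99.50%.

99.5%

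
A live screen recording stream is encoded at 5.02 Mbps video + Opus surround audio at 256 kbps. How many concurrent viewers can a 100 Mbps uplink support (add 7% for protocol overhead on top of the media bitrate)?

17

Audio: 256 kbps = 0.256 Mbps.
Per-viewer media rate: 5.276 Mbps.
On the wire with 7% overhead: 5.645 Mbps.
100 Mbps = 100.0 Mbps; 100.0 / 5.645 = 17.71 → 17 viewers.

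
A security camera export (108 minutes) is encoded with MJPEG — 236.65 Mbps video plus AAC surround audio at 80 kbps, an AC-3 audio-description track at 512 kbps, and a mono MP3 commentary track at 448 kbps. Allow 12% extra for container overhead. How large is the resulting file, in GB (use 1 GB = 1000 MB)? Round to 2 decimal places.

215.63 GB

108 min = 6480 s
Audio total: 80 + 512 + 448 = 1040 kbps = 1.040 Mbps.
Total bitrate: 236.65 + 1.040 = 237.690 Mbps.
Stream data: 237.690 Mbps × 6480 s = 1540231.2 Mb.
With 12% container overhead: ×1.12.
1,725,059 Mb ÷ 8 = 215,632 MB → 215.6 GB.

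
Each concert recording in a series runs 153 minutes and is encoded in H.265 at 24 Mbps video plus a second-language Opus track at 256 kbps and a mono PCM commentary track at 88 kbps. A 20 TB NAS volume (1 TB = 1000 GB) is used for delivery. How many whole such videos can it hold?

153 min = 9180 s
Audio total: 256 + 88 = 344 kbps = 0.344 Mbps.
Total bitrate: 24.344 Mbps.
Per item: 24.344 Mbps × 9180 s = 223,478 Mb = 27,935 MB.
Capacity: 20 TB = 160,000,000 Mb; 715.95 items → 715 complete.

715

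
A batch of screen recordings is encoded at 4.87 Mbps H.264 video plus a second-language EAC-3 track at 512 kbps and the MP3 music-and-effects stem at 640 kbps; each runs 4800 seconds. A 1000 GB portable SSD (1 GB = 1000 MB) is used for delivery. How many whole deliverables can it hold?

276

Audio total: 512 + 640 = 1152 kbps = 1.152 Mbps.
Total bitrate: 6.022 Mbps.
Per item: 6.022 Mbps × 4800 s = 28,906 Mb = 3,613 MB.
Capacity: 1000 GB = 8,000,000 Mb; 276.76 items → 276 complete.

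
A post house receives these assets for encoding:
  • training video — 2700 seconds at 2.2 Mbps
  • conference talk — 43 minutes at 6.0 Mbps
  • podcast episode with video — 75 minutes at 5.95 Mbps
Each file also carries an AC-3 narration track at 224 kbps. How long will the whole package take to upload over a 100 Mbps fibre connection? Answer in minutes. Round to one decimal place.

Audio: 224 kbps = 0.224 Mbps.
training video: 2.424 Mbps × 2700 s = 6544.8 Mb
conference talk: 6.224 Mbps × 2580 s = 16057.9 Mb
podcast episode with video: 6.174 Mbps × 4500 s = 27783.0 Mb
Total: 50385.7 Mb = 6298.2 MB.
At 100 Mbps: 50385.7 / 100 = 504 s ≈ 8.4 minutes.

8.4 minutes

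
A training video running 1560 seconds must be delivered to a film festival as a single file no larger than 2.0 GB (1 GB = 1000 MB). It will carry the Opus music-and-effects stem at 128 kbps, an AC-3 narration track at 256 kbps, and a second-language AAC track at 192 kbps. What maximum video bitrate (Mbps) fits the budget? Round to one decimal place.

Budget: 2.0 GB = 16000.0 Mb.
Total bitrate budget: 16000.0 Mb / 1560 s = 10.256 Mbps.
Audio total: 128 + 256 + 192 = 576 kbps = 0.576 Mbps.
Video: 10.256 − 0.576 = 9.680 Mbps.

9.7 Mbps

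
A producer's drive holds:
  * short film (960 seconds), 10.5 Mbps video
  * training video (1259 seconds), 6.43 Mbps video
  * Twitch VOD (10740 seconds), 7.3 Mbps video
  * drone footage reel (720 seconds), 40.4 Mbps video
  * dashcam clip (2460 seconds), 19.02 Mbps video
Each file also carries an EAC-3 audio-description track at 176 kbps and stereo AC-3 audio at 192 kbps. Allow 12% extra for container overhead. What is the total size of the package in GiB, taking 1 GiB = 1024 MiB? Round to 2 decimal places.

Audio total: 176 + 192 = 368 kbps = 0.368 Mbps.
short film: 10.868 Mbps × 960 s × 1.12 = 11685.3 Mb
training video: 6.798 Mbps × 1259 s × 1.12 = 9585.7 Mb
Twitch VOD: 7.668 Mbps × 10740 s × 1.12 = 92236.8 Mb
drone footage reel: 40.768 Mbps × 720 s × 1.12 = 32875.3 Mb
dashcam clip: 19.388 Mbps × 2460 s × 1.12 = 53417.8 Mb
Total: 199801.0 Mb = 24975.1 MB.
= 23.26 GiB.

23.26 GiB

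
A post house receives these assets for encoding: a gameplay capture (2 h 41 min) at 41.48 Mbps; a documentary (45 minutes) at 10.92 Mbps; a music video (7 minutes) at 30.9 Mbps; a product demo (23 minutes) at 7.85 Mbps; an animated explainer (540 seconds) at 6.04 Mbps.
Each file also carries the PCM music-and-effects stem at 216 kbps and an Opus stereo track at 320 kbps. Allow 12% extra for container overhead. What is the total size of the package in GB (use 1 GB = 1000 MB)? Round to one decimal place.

65.1 GB

Audio total: 216 + 320 = 536 kbps = 0.536 Mbps.
gameplay capture: 42.016 Mbps × 9660 s × 1.12 = 454579.5 Mb
documentary: 11.456 Mbps × 2700 s × 1.12 = 34642.9 Mb
music video: 31.436 Mbps × 420 s × 1.12 = 14787.5 Mb
product demo: 8.386 Mbps × 1380 s × 1.12 = 12961.4 Mb
animated explainer: 6.576 Mbps × 540 s × 1.12 = 3977.2 Mb
Total: 520948.5 Mb = 65118.6 MB.
= 65.12 GB.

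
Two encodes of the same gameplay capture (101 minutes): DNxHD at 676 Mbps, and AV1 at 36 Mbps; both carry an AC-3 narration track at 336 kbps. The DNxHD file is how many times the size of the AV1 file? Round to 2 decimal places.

18.61

101 min = 6060 s
Audio: 336 kbps = 0.336 Mbps.
DNxHD: 676.336 Mbps × 6060 s = 4098596.2 Mb = 512.325 GB.
AV1: 36.336 Mbps × 6060 s = 220196.2 Mb = 27.525 GB.
Ratio: 512.325 / 27.525 = 18.613.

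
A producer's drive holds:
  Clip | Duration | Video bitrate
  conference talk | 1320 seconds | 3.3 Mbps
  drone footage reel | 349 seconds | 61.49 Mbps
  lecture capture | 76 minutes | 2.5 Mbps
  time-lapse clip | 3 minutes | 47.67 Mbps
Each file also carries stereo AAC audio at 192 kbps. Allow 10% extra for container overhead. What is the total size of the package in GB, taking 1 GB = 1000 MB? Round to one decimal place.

6.5 GB

Audio: 192 kbps = 0.192 Mbps.
conference talk: 3.492 Mbps × 1320 s × 1.10 = 5070.4 Mb
drone footage reel: 61.682 Mbps × 349 s × 1.10 = 23679.7 Mb
lecture capture: 2.692 Mbps × 4560 s × 1.10 = 13503.1 Mb
time-lapse clip: 47.862 Mbps × 180 s × 1.10 = 9476.7 Mb
Total: 51729.9 Mb = 6466.2 MB.
= 6.466 GB.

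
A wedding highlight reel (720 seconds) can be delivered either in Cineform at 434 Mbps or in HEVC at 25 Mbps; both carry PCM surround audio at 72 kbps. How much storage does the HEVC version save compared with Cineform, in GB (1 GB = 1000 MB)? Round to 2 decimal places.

Audio: 72 kbps = 0.072 Mbps.
Cineform: 434.072 Mbps × 720 s = 312531.8 Mb = 39.066 GB.
HEVC: 25.072 Mbps × 720 s = 18051.8 Mb = 2.256 GB.
Saving: 39.066 − 2.256 = 36.810 GB.

36.81 GB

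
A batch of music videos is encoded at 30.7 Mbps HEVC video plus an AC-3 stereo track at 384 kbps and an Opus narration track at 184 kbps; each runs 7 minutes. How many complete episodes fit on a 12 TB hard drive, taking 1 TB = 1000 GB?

7 min = 420 s
Audio total: 384 + 184 = 568 kbps = 0.568 Mbps.
Total bitrate: 31.268 Mbps.
Per item: 31.268 Mbps × 420 s = 13,133 Mb = 1,642 MB.
Capacity: 12 TB = 96,000,000 Mb; 7310.08 items → 7310 complete.

7310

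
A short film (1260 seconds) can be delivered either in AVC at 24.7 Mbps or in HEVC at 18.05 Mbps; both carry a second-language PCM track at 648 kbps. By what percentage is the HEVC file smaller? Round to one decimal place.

Audio: 648 kbps = 0.648 Mbps.
AVC: 25.348 Mbps × 1260 s = 31938.5 Mb = 3.718 GiB.
HEVC: 18.698 Mbps × 1260 s = 23559.5 Mb = 2.743 GiB.
Reduction: (1 − 2.743/3.718) × 100 = 26.23%.

26.2%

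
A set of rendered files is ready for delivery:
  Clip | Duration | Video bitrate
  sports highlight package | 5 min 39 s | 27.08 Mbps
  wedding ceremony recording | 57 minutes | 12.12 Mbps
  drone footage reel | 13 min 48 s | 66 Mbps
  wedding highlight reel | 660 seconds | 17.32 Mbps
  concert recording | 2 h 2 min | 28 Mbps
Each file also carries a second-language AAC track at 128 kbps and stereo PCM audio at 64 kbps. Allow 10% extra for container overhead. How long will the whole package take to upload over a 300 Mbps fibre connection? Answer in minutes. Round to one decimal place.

Audio total: 128 + 64 = 192 kbps = 0.192 Mbps.
sports highlight package: 27.272 Mbps × 339 s × 1.10 = 10169.7 Mb
wedding ceremony recording: 12.312 Mbps × 3420 s × 1.10 = 46317.7 Mb
drone footage reel: 66.192 Mbps × 828 s × 1.10 = 60287.7 Mb
wedding highlight reel: 17.512 Mbps × 660 s × 1.10 = 12713.7 Mb
concert recording: 28.192 Mbps × 7320 s × 1.10 = 227002.0 Mb
Total: 356490.8 Mb = 44561.4 MB.
At 300 Mbps: 356490.8 / 300 = 1188 s ≈ 19.8 minutes.

19.8 minutes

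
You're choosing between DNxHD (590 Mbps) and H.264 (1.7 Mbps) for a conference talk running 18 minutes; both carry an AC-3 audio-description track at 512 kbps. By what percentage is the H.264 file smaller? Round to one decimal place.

99.6%

18 min = 1080 s
Audio: 512 kbps = 0.512 Mbps.
DNxHD: 590.512 Mbps × 1080 s = 637753.0 Mb = 79.719 GB.
H.264: 2.212 Mbps × 1080 s = 2389.0 Mb = 0.299 GB.
Reduction: (1 − 0.299/79.719) × 100 = 99.63%.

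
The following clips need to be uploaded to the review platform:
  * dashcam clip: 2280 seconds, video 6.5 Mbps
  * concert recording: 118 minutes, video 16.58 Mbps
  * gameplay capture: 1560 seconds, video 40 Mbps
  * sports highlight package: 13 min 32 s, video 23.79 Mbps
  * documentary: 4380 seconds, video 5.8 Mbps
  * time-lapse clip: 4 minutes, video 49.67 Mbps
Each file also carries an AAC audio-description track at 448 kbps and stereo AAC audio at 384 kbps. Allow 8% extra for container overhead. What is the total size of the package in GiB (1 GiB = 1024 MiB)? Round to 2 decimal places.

33.30 GiB

Audio total: 448 + 384 = 832 kbps = 0.832 Mbps.
dashcam clip: 7.332 Mbps × 2280 s × 1.08 = 18054.3 Mb
concert recording: 17.412 Mbps × 7080 s × 1.08 = 133139.1 Mb
gameplay capture: 40.832 Mbps × 1560 s × 1.08 = 68793.8 Mb
sports highlight package: 24.622 Mbps × 812 s × 1.08 = 21592.5 Mb
documentary: 6.632 Mbps × 4380 s × 1.08 = 31372.0 Mb
time-lapse clip: 50.502 Mbps × 240 s × 1.08 = 13090.1 Mb
Total: 286041.8 Mb = 35755.2 MB.
= 33.30 GiB.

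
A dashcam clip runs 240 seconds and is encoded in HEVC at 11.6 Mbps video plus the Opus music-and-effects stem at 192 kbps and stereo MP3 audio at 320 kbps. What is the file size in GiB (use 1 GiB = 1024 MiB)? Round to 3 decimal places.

0.338 GiB

Audio total: 192 + 320 = 512 kbps = 0.512 Mbps.
Total bitrate: 11.6 + 0.512 = 12.112 Mbps.
Stream data: 12.112 Mbps × 240 s = 2906.9 Mb.
2,907 Mb = 363,360,000 bytes ÷ 1,073,741,824 = 0.3384 GiB.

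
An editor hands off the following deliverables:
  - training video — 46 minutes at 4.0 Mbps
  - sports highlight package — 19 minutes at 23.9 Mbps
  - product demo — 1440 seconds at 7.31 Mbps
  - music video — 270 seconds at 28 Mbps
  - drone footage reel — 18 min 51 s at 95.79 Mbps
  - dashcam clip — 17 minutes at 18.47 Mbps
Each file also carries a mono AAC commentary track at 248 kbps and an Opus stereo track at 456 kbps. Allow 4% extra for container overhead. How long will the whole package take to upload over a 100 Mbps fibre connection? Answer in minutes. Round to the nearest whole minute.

Audio total: 248 + 456 = 704 kbps = 0.704 Mbps.
training video: 4.704 Mbps × 2760 s × 1.04 = 13502.4 Mb
sports highlight package: 24.604 Mbps × 1140 s × 1.04 = 29170.5 Mb
product demo: 8.014 Mbps × 1440 s × 1.04 = 12001.8 Mb
music video: 28.704 Mbps × 270 s × 1.04 = 8060.1 Mb
drone footage reel: 96.494 Mbps × 1131 s × 1.04 = 113500.1 Mb
dashcam clip: 19.174 Mbps × 1020 s × 1.04 = 20339.8 Mb
Total: 196574.6 Mb = 24571.8 MB.
At 100 Mbps: 196574.6 / 100 = 1966 s ≈ 32.8 minutes.

33 minutes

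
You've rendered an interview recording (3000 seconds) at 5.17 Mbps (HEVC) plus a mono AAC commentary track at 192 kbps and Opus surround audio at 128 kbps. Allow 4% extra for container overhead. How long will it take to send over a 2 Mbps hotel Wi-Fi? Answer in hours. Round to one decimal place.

2.4 hours

Audio total: 192 + 128 = 320 kbps = 0.320 Mbps.
Total bitrate: 5.490 Mbps.
File: 5.490 Mbps × 3000 s = 16470.0 Mb.
With 4% container overhead: ×1.04. → 17128.8 Mb.
At 2 Mbps: 17128.8 / 2 = 8564.4 s ≈ 2.38 hours.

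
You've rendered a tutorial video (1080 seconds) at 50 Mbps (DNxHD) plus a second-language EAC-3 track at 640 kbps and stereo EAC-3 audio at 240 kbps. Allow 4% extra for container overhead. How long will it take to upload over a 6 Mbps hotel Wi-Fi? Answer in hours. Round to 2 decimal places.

2.65 hours

Audio total: 640 + 240 = 880 kbps = 0.880 Mbps.
Total bitrate: 50.880 Mbps.
File: 50.880 Mbps × 1080 s = 54950.4 Mb.
With 4% container overhead: ×1.04. → 57148.4 Mb.
At 6 Mbps: 57148.4 / 6 = 9524.7 s ≈ 2.65 hours.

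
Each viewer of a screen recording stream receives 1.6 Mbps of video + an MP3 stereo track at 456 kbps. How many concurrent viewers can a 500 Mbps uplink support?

243

Audio: 456 kbps = 0.456 Mbps.
Per-viewer media rate: 2.056 Mbps.
500 Mbps = 500.0 Mbps; 500.0 / 2.056 = 243.19 → 243 viewers.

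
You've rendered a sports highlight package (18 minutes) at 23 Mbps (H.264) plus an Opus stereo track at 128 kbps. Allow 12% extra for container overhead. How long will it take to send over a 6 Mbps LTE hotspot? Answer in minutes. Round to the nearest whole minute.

78 minutes

18 min = 1080 s
Audio: 128 kbps = 0.128 Mbps.
Total bitrate: 23.128 Mbps.
File: 23.128 Mbps × 1080 s = 24978.2 Mb.
With 12% container overhead: ×1.12. → 27975.6 Mb.
At 6 Mbps: 27975.6 / 6 = 4662.6 s ≈ 77.7 minutes.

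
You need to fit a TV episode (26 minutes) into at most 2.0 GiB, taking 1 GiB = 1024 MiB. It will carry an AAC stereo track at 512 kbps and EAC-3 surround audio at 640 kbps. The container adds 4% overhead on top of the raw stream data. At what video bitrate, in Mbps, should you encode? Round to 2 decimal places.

9.44 Mbps

Budget: 2.0 GiB = 17179.9 Mb.
Stream payload after overhead: 17179.9 / 1.04 = 16519.1 Mb.
26 min = 1560 s
Total bitrate budget: 16519.1 Mb / 1560 s = 10.589 Mbps.
Audio total: 512 + 640 = 1152 kbps = 1.152 Mbps.
Video: 10.589 − 1.152 = 9.437 Mbps.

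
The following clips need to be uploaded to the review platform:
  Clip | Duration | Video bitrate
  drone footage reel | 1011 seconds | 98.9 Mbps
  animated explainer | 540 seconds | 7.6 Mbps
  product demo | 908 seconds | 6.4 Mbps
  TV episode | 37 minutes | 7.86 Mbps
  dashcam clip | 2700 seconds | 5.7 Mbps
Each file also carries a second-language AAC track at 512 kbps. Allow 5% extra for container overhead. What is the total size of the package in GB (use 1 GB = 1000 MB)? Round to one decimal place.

Audio: 512 kbps = 0.512 Mbps.
drone footage reel: 99.412 Mbps × 1011 s × 1.05 = 105530.8 Mb
animated explainer: 8.112 Mbps × 540 s × 1.05 = 4599.5 Mb
product demo: 6.912 Mbps × 908 s × 1.05 = 6589.9 Mb
TV episode: 8.372 Mbps × 2220 s × 1.05 = 19515.1 Mb
dashcam clip: 6.212 Mbps × 2700 s × 1.05 = 17611.0 Mb
Total: 153846.4 Mb = 19230.8 MB.
= 19.23 GB.

19.2 GB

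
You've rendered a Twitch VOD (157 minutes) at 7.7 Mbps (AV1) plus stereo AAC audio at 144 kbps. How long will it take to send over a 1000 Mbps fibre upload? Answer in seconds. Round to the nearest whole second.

157 min = 9420 s
Audio: 144 kbps = 0.144 Mbps.
Total bitrate: 7.844 Mbps.
File: 7.844 Mbps × 9420 s = 73890.5 Mb.
At 1000 Mbps: 73890.5 / 1000 = 73.9 s ≈ 73.9 seconds.

74 seconds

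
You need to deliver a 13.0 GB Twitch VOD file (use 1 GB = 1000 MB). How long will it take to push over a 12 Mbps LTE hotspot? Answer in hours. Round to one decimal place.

File: 13.0 GB = 104000.0 Mb.
At 12 Mbps: 104000.0 / 12 = 8666.7 s ≈ 2.41 hours.

2.4 hours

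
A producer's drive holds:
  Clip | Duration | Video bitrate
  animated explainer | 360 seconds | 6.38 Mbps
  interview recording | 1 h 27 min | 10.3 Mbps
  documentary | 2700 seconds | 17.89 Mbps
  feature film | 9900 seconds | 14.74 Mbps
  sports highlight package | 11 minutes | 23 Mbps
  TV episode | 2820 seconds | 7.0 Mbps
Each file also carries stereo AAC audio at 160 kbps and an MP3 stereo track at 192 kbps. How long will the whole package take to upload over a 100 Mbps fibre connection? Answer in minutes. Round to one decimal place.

48.8 minutes

Audio total: 160 + 192 = 352 kbps = 0.352 Mbps.
animated explainer: 6.732 Mbps × 360 s = 2423.5 Mb
interview recording: 10.652 Mbps × 5220 s = 55603.4 Mb
documentary: 18.242 Mbps × 2700 s = 49253.4 Mb
feature film: 15.092 Mbps × 9900 s = 149410.8 Mb
sports highlight package: 23.352 Mbps × 660 s = 15412.3 Mb
TV episode: 7.352 Mbps × 2820 s = 20732.6 Mb
Total: 292836.1 Mb = 36604.5 MB.
At 100 Mbps: 292836.1 / 100 = 2928 s ≈ 48.8 minutes.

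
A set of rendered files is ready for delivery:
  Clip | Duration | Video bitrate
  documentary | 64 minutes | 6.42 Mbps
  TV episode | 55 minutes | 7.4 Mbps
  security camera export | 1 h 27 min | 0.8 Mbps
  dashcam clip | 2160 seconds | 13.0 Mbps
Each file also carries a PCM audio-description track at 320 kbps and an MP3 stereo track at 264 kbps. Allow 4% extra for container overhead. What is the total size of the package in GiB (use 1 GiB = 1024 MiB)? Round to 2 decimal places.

10.87 GiB

Audio total: 320 + 264 = 584 kbps = 0.584 Mbps.
documentary: 7.004 Mbps × 3840 s × 1.04 = 27971.2 Mb
TV episode: 7.984 Mbps × 3300 s × 1.04 = 27401.1 Mb
security camera export: 1.384 Mbps × 5220 s × 1.04 = 7513.5 Mb
dashcam clip: 13.584 Mbps × 2160 s × 1.04 = 30515.1 Mb
Total: 93400.8 Mb = 11675.1 MB.
= 10.87 GiB.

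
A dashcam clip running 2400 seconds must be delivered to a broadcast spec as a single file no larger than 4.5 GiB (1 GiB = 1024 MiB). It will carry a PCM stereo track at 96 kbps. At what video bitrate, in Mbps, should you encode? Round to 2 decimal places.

Budget: 4.5 GiB = 38654.7 Mb.
Total bitrate budget: 38654.7 Mb / 2400 s = 16.106 Mbps.
Audio: 96 kbps = 0.096 Mbps.
Video: 16.106 − 0.096 = 16.010 Mbps.

16.01 Mbps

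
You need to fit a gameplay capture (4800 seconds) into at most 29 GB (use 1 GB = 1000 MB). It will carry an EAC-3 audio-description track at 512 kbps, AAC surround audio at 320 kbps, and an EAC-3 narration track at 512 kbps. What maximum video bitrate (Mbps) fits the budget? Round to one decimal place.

47.0 Mbps

Budget: 29 GB = 232000.0 Mb.
Total bitrate budget: 232000.0 Mb / 4800 s = 48.333 Mbps.
Audio total: 512 + 320 + 512 = 1344 kbps = 1.344 Mbps.
Video: 48.333 − 1.344 = 46.989 Mbps.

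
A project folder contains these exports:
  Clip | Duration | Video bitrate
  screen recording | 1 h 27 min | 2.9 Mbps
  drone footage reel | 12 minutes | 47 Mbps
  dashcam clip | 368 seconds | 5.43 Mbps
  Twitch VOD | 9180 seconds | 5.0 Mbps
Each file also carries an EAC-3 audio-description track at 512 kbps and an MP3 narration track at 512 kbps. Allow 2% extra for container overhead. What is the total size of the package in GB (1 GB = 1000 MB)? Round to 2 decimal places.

14.37 GB

Audio total: 512 + 512 = 1024 kbps = 1.024 Mbps.
screen recording: 3.924 Mbps × 5220 s × 1.02 = 20892.9 Mb
drone footage reel: 48.024 Mbps × 720 s × 1.02 = 35268.8 Mb
dashcam clip: 6.454 Mbps × 368 s × 1.02 = 2422.6 Mb
Twitch VOD: 6.024 Mbps × 9180 s × 1.02 = 56406.3 Mb
Total: 114990.7 Mb = 14373.8 MB.
= 14.37 GB.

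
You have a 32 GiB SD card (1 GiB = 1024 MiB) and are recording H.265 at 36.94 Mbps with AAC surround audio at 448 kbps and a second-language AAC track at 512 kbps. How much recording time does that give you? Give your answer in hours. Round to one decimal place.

2.0 hours

Audio total: 448 + 512 = 960 kbps = 0.960 Mbps.
Total bitrate: 36.94 + 0.960 = 37.900 Mbps.
Capacity: 32 GiB = 274,878 Mb.
Recording time: 274,878 / 37.900 = 7,253 s ≈ 2.01 hours.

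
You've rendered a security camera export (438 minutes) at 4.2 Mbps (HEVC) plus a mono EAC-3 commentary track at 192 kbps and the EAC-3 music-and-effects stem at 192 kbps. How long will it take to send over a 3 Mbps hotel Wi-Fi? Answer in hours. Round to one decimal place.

438 min = 26280 s
Audio total: 192 + 192 = 384 kbps = 0.384 Mbps.
Total bitrate: 4.584 Mbps.
File: 4.584 Mbps × 26280 s = 120467.5 Mb.
At 3 Mbps: 120467.5 / 3 = 40155.8 s ≈ 11.2 hours.

11.2 hours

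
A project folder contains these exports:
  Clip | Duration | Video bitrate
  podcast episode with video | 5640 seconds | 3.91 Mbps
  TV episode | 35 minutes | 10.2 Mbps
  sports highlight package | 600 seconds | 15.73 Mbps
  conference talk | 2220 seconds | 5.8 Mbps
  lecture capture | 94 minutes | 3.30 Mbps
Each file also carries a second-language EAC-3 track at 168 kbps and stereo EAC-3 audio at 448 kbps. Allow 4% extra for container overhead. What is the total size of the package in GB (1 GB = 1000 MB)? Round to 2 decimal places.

12.27 GB

Audio total: 168 + 448 = 616 kbps = 0.616 Mbps.
podcast episode with video: 4.526 Mbps × 5640 s × 1.04 = 26547.7 Mb
TV episode: 10.816 Mbps × 2100 s × 1.04 = 23622.1 Mb
sports highlight package: 16.346 Mbps × 600 s × 1.04 = 10199.9 Mb
conference talk: 6.416 Mbps × 2220 s × 1.04 = 14813.3 Mb
lecture capture: 3.916 Mbps × 5640 s × 1.04 = 22969.7 Mb
Total: 98152.7 Mb = 12269.1 MB.
= 12.27 GB.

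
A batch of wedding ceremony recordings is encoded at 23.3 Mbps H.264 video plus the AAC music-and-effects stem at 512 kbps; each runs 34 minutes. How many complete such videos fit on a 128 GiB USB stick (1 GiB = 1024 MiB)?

34 min = 2040 s
Audio: 512 kbps = 0.512 Mbps.
Total bitrate: 23.812 Mbps.
Per item: 23.812 Mbps × 2040 s = 48,576 Mb = 6,072 MB.
Capacity: 128 GiB = 1,099,512 Mb; 22.63 items → 22 complete.

22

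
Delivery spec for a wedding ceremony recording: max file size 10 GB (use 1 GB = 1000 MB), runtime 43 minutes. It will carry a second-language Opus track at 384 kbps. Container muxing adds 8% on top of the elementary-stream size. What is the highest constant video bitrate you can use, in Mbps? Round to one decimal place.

28.3 Mbps

Budget: 10 GB = 80000.0 Mb.
Stream payload after overhead: 80000.0 / 1.08 = 74074.1 Mb.
43 min = 2580 s
Total bitrate budget: 74074.1 Mb / 2580 s = 28.711 Mbps.
Audio: 384 kbps = 0.384 Mbps.
Video: 28.711 − 0.384 = 28.327 Mbps.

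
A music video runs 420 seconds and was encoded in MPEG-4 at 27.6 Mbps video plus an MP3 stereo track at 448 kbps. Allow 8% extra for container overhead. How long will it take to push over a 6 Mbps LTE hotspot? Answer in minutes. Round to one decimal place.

Audio: 448 kbps = 0.448 Mbps.
Total bitrate: 28.048 Mbps.
File: 28.048 Mbps × 420 s = 11780.2 Mb.
With 8% container overhead: ×1.08. → 12722.6 Mb.
At 6 Mbps: 12722.6 / 6 = 2120.4 s ≈ 35.3 minutes.

35.3 minutes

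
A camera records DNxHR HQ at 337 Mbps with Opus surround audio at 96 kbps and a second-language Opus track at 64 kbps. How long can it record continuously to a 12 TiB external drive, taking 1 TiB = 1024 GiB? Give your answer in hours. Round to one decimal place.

Audio total: 96 + 64 = 160 kbps = 0.160 Mbps.
Total bitrate: 337 + 0.160 = 337.160 Mbps.
Capacity: 12 TiB = 105,553,116 Mb.
Recording time: 105,553,116 / 337.160 = 313,065 s ≈ 87.0 hours.

87.0 hours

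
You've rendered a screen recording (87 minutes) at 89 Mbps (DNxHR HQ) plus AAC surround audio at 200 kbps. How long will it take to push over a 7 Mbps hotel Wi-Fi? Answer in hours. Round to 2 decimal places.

18.48 hours

87 min = 5220 s
Audio: 200 kbps = 0.200 Mbps.
Total bitrate: 89.200 Mbps.
File: 89.200 Mbps × 5220 s = 465624.0 Mb.
At 7 Mbps: 465624.0 / 7 = 66517.7 s ≈ 18.5 hours.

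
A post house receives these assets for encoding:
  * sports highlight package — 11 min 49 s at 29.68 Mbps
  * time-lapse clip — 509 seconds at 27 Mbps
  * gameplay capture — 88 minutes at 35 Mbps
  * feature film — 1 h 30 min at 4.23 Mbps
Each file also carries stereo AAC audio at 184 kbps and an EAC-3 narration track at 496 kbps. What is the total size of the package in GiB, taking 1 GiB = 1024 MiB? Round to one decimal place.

Audio total: 184 + 496 = 680 kbps = 0.680 Mbps.
sports highlight package: 30.360 Mbps × 709 s = 21525.2 Mb
time-lapse clip: 27.680 Mbps × 509 s = 14089.1 Mb
gameplay capture: 35.680 Mbps × 5280 s = 188390.4 Mb
feature film: 4.910 Mbps × 5400 s = 26514.0 Mb
Total: 250518.8 Mb = 31314.8 MB.
= 29.16 GiB.

29.2 GiB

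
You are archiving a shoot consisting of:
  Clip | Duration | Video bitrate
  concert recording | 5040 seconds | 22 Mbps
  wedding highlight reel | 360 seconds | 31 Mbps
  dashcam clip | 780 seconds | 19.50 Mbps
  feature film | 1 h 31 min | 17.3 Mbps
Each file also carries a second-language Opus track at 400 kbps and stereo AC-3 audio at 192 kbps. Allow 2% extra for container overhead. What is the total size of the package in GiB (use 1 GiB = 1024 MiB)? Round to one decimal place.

Audio total: 400 + 192 = 592 kbps = 0.592 Mbps.
concert recording: 22.592 Mbps × 5040 s × 1.02 = 116141.0 Mb
wedding highlight reel: 31.592 Mbps × 360 s × 1.02 = 11600.6 Mb
dashcam clip: 20.092 Mbps × 780 s × 1.02 = 15985.2 Mb
feature film: 17.892 Mbps × 5460 s × 1.02 = 99644.1 Mb
Total: 243370.9 Mb = 30421.4 MB.
= 28.33 GiB.

28.3 GiB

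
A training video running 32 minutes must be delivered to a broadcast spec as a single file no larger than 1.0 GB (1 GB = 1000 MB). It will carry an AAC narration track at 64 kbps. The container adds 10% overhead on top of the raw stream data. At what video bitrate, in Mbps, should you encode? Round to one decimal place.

Budget: 1.0 GB = 8000.0 Mb.
Stream payload after overhead: 8000.0 / 1.10 = 7272.7 Mb.
32 min = 1920 s
Total bitrate budget: 7272.7 Mb / 1920 s = 3.788 Mbps.
Audio: 64 kbps = 0.064 Mbps.
Video: 3.788 − 0.064 = 3.724 Mbps.

3.7 Mbps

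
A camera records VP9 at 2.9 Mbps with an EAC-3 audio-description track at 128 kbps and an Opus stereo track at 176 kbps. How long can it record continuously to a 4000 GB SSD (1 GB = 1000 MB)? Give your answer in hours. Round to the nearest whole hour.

Audio total: 128 + 176 = 304 kbps = 0.304 Mbps.
Total bitrate: 2.9 + 0.304 = 3.204 Mbps.
Capacity: 4000 GB = 32,000,000 Mb.
Recording time: 32,000,000 / 3.204 = 9,987,516 s ≈ 2,774 hours.

2774 hours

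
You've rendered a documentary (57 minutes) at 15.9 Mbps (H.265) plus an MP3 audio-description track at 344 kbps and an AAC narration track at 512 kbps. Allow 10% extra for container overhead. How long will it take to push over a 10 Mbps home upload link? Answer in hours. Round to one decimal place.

57 min = 3420 s
Audio total: 344 + 512 = 856 kbps = 0.856 Mbps.
Total bitrate: 16.756 Mbps.
File: 16.756 Mbps × 3420 s = 57305.5 Mb.
With 10% container overhead: ×1.10. → 63036.1 Mb.
At 10 Mbps: 63036.1 / 10 = 6303.6 s ≈ 1.75 hours.

1.8 hours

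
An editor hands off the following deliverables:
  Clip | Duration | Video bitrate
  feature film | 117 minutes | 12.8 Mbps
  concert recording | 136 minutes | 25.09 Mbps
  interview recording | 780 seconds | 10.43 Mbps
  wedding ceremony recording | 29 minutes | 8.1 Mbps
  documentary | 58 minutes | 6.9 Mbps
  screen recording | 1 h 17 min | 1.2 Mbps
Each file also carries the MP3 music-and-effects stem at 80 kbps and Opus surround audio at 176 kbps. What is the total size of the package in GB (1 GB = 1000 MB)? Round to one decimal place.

44.1 GB

Audio total: 80 + 176 = 256 kbps = 0.256 Mbps.
feature film: 13.056 Mbps × 7020 s = 91653.1 Mb
concert recording: 25.346 Mbps × 8160 s = 206823.4 Mb
interview recording: 10.686 Mbps × 780 s = 8335.1 Mb
wedding ceremony recording: 8.356 Mbps × 1740 s = 14539.4 Mb
documentary: 7.156 Mbps × 3480 s = 24902.9 Mb
screen recording: 1.456 Mbps × 4620 s = 6726.7 Mb
Total: 352980.6 Mb = 44122.6 MB.
= 44.12 GB.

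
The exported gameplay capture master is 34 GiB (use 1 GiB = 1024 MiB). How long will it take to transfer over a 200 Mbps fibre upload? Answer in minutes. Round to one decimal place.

24.3 minutes

File: 34 GiB = 292057.8 Mb.
At 200 Mbps: 292057.8 / 200 = 1460.3 s ≈ 24.3 minutes.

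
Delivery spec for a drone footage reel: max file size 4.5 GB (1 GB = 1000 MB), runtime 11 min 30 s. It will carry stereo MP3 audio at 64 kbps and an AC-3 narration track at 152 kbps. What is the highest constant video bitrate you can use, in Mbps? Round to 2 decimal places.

51.96 Mbps

Budget: 4.5 GB = 36000.0 Mb.
11 min 30 s = 690 s
Total bitrate budget: 36000.0 Mb / 690 s = 52.174 Mbps.
Audio total: 64 + 152 = 216 kbps = 0.216 Mbps.
Video: 52.174 − 0.216 = 51.958 Mbps.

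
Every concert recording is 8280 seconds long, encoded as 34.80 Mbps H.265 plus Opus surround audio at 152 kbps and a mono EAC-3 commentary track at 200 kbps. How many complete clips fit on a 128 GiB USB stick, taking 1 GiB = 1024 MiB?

Audio total: 152 + 200 = 352 kbps = 0.352 Mbps.
Total bitrate: 35.152 Mbps.
Per item: 35.152 Mbps × 8280 s = 291,059 Mb = 36,382 MB.
Capacity: 128 GiB = 1,099,512 Mb; 3.78 items → 3 complete.

3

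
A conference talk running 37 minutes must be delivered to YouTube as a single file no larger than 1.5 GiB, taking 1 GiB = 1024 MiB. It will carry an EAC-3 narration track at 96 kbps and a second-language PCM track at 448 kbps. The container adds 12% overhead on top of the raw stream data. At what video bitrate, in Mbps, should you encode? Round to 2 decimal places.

4.64 Mbps

Budget: 1.5 GiB = 12884.9 Mb.
Stream payload after overhead: 12884.9 / 1.12 = 11504.4 Mb.
37 min = 2220 s
Total bitrate budget: 11504.4 Mb / 2220 s = 5.182 Mbps.
Audio total: 96 + 448 = 544 kbps = 0.544 Mbps.
Video: 5.182 − 0.544 = 4.638 Mbps.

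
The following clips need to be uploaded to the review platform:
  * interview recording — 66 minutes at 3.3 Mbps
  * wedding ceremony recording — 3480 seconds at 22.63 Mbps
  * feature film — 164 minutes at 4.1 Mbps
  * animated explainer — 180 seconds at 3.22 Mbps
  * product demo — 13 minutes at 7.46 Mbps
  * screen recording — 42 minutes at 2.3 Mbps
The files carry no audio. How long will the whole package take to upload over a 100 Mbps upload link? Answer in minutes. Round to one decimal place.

24.1 minutes

interview recording: 3.300 Mbps × 3960 s = 13068.0 Mb
wedding ceremony recording: 22.630 Mbps × 3480 s = 78752.4 Mb
feature film: 4.100 Mbps × 9840 s = 40344.0 Mb
animated explainer: 3.220 Mbps × 180 s = 579.6 Mb
product demo: 7.460 Mbps × 780 s = 5818.8 Mb
screen recording: 2.300 Mbps × 2520 s = 5796.0 Mb
Total: 144358.8 Mb = 18044.8 MB.
At 100 Mbps: 144358.8 / 100 = 1444 s ≈ 24.1 minutes.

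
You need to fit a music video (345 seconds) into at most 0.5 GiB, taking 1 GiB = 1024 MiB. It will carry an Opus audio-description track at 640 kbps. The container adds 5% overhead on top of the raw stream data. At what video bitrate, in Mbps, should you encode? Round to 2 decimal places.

11.22 Mbps

Budget: 0.5 GiB = 4295.0 Mb.
Stream payload after overhead: 4295.0 / 1.05 = 4090.4 Mb.
Total bitrate budget: 4090.4 Mb / 345 s = 11.856 Mbps.
Audio: 640 kbps = 0.640 Mbps.
Video: 11.856 − 0.640 = 11.216 Mbps.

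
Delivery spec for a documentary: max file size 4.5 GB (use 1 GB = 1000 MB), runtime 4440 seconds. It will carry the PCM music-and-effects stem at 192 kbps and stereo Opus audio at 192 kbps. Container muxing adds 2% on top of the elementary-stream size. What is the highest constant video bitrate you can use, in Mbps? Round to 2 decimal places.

7.57 Mbps

Budget: 4.5 GB = 36000.0 Mb.
Stream payload after overhead: 36000.0 / 1.02 = 35294.1 Mb.
Total bitrate budget: 35294.1 Mb / 4440 s = 7.949 Mbps.
Audio total: 192 + 192 = 384 kbps = 0.384 Mbps.
Video: 7.949 − 0.384 = 7.565 Mbps.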